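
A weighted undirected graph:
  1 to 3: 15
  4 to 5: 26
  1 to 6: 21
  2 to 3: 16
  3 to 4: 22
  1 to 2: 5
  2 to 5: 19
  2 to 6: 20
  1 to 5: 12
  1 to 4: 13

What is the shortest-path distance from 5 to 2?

Checking several routes:
5 → 1 → 6 → 2: 12 + 21 + 20 = 53
5 → 1 → 2: 12 + 5 = 17
5 → 1 → 3 → 2: 12 + 15 + 16 = 43
5 → 4 → 1 → 2: 26 + 13 + 5 = 44
5 → 2: 19
Shortest: 17.

17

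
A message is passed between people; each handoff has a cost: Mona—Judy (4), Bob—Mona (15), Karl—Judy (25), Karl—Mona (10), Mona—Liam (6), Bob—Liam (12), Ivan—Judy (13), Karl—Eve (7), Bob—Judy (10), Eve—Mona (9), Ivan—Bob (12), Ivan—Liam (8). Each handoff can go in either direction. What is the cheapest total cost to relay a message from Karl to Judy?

A few of the Karl→Judy routes:
Karl → Mona → Bob → Judy: 10 + 15 + 10 = 35
Karl → Mona → Judy: 10 + 4 = 14
Karl → Judy: 25
Karl → Eve → Mona → Judy: 7 + 9 + 4 = 20
Best route has total 14.

14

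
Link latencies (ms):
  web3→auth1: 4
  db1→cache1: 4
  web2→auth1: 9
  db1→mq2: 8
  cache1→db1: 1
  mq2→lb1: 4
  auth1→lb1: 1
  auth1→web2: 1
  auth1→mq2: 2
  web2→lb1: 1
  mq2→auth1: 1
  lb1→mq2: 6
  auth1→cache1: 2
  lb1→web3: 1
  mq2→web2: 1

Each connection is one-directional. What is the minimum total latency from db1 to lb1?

10

Candidate routes:
db1 -> mq2 -> lb1: 8 + 4 = 12
db1 -> mq2 -> web2 -> auth1 -> lb1: 8 + 1 + 9 + 1 = 19
db1 -> mq2 -> auth1 -> web2 -> lb1: 8 + 1 + 1 + 1 = 11
db1 -> mq2 -> web2 -> lb1: 8 + 1 + 1 = 10
db1 -> mq2 -> auth1 -> lb1: 8 + 1 + 1 = 10
The minimum is 10 ms.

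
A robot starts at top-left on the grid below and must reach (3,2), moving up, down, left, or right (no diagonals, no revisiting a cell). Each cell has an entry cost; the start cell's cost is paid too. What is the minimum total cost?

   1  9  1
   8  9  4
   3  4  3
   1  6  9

Cheapest: [0,0] -> [0,1] -> [0,2] -> [1,2] -> [2,2] -> [3,2]
  1 + 9 + 1 + 4 + 3 + 9 = 27

27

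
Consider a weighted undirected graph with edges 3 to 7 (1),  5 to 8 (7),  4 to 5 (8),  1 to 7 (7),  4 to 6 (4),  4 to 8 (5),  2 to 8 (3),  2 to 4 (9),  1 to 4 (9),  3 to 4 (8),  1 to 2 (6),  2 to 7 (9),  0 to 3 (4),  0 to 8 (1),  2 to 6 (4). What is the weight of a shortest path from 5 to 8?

7

Some routes from 5 to 8:
5→4→6→2→8: 8 + 4 + 4 + 3 = 19
5→8: 7
5→4→8: 8 + 5 = 13
5→4→2→8: 8 + 9 + 3 = 20
The minimum is 7.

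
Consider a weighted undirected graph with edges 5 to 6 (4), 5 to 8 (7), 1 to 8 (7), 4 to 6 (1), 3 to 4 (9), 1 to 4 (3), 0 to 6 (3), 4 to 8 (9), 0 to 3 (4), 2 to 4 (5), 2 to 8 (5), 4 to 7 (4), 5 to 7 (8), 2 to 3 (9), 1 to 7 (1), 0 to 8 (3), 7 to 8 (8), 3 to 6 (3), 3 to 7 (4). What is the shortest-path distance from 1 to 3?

Comparing a few candidate routes:
1 -> 4 -> 7 -> 3: 3 + 4 + 4 = 11
1 -> 4 -> 6 -> 0 -> 3: 3 + 1 + 3 + 4 = 11
1 -> 4 -> 3: 3 + 9 = 12
1 -> 7 -> 4 -> 6 -> 3: 1 + 4 + 1 + 3 = 9
1 -> 7 -> 3: 1 + 4 = 5
1 -> 4 -> 6 -> 3: 3 + 1 + 3 = 7
Shortest: 5.

5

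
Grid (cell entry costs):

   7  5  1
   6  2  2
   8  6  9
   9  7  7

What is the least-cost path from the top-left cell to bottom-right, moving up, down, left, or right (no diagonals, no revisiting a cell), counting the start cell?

Cheapest: r0c0 → r0c1 → r0c2 → r1c2 → r2c2 → r3c2
  7 + 5 + 1 + 2 + 9 + 7 = 31

31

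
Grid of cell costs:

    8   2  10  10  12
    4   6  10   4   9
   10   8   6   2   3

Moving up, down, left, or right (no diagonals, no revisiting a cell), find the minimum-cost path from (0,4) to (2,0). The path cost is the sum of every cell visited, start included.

50

Path [0,4] → [1,4] → [2,4] → [2,3] → [2,2] → [2,1] → [2,0]: 12 + 9 + 3 + 2 + 6 + 8 + 10 = 50.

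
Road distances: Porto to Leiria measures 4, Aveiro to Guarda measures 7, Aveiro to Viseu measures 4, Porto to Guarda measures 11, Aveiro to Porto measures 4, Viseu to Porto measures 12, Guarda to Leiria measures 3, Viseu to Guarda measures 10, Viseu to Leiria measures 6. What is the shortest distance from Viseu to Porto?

Comparing a few candidate routes:
Viseu → Porto: 12
Viseu → Leiria → Porto: 6 + 4 = 10
Viseu → Guarda → Leiria → Porto: 10 + 3 + 4 = 17
Viseu → Aveiro → Porto: 4 + 4 = 8
Viseu → Aveiro → Guarda → Leiria → Porto: 4 + 7 + 3 + 4 = 18
Viseu → Leiria → Guarda → Aveiro → Porto: 6 + 3 + 7 + 4 = 20
The minimum is 8.

8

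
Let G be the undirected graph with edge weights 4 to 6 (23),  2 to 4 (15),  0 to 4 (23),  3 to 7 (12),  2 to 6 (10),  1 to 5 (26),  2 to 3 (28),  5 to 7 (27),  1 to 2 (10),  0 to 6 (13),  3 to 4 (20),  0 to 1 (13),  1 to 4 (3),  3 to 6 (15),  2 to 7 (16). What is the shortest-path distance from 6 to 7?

A few of the 6→7 routes:
6→2→7: 10 + 16 = 26
6→0→1→2→7: 13 + 13 + 10 + 16 = 52
6→2→3→7: 10 + 28 + 12 = 50
6→3→7: 15 + 12 = 27
Shortest: 26.

26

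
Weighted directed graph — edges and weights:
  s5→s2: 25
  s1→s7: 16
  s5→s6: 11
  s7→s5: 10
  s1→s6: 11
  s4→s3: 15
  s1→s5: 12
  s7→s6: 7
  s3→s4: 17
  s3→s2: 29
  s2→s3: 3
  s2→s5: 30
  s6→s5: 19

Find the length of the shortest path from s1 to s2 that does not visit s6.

37

Candidate routes:
s1-s5-s2: 12 + 25 = 37
s1-s7-s5-s2: 16 + 10 + 25 = 51
Best route has total 37.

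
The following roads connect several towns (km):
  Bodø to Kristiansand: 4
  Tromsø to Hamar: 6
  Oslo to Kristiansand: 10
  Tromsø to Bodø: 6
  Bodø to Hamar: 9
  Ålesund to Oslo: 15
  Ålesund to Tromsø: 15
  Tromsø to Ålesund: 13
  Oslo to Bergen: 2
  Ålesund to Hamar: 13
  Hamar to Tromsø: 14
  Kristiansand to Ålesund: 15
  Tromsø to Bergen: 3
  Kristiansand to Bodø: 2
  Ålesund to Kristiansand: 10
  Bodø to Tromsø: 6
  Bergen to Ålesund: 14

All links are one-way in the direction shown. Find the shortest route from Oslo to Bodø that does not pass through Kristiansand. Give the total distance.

Routes from Oslo to Bodø avoiding Kristiansand:
Oslo - Bergen - Ålesund - Hamar - Tromsø - Bodø: 2 + 14 + 13 + 14 + 6 = 49
Oslo - Bergen - Ålesund - Tromsø - Bodø: 2 + 14 + 15 + 6 = 37
Shortest: 37 km.

37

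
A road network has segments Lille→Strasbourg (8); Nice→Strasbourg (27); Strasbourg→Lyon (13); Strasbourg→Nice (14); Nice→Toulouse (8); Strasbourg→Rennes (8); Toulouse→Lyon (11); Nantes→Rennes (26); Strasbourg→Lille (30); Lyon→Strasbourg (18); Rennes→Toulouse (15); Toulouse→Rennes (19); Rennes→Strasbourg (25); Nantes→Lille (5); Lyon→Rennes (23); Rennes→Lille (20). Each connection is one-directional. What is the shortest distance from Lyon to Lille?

43

A few of the Lyon→Lille routes:
Lyon - Rennes - Lille: 23 + 20 = 43
Lyon - Strasbourg - Rennes - Lille: 18 + 8 + 20 = 46
Lyon - Strasbourg - Lille: 18 + 30 = 48
Best route has total 43.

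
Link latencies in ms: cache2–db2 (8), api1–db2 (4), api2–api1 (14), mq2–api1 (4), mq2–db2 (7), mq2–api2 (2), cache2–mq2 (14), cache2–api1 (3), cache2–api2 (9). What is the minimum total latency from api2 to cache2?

Some routes from api2 to cache2:
api2→cache2: 9
api2→mq2→cache2: 2 + 14 = 16
api2→api1→cache2: 14 + 3 = 17
api2→mq2→api1→cache2: 2 + 4 + 3 = 9
api2→mq2→db2→api1→cache2: 2 + 7 + 4 + 3 = 16
The minimum is 9 ms.

9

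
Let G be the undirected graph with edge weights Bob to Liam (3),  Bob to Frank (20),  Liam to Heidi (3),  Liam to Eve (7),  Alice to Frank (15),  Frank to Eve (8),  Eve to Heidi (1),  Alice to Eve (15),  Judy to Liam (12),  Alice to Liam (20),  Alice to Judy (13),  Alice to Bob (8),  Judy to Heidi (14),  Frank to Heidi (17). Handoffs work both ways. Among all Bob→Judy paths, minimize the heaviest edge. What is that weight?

A few of the Bob→Judy routes:
Bob→Liam→Judy: max(3, 12) = 12
Bob→Alice→Judy: max(8, 13) = 13
Bob→Liam→Heidi→Judy: max(3, 3, 14) = 14
Bob→Liam→Eve→Heidi→Judy: max(3, 7, 1, 14) = 14
The minimum achievable maximum is 12.

12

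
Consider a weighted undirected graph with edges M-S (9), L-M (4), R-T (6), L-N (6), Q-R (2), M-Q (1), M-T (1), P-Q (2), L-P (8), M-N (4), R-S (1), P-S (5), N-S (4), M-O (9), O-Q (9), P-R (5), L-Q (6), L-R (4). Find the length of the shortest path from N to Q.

Comparing a few candidate routes:
N → S → R → Q: 4 + 1 + 2 = 7
N → S → P → Q: 4 + 5 + 2 = 11
N → M → Q: 4 + 1 = 5
N → L → M → Q: 6 + 4 + 1 = 11
N → S → R → P → Q: 4 + 1 + 5 + 2 = 12
The minimum is 5.

5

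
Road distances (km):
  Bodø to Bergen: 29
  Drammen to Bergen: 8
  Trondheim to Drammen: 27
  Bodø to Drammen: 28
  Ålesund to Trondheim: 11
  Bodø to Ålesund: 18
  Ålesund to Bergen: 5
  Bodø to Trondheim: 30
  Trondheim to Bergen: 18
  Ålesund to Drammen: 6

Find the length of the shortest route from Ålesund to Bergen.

5

A few of the Ålesund→Bergen routes:
Ålesund → Bergen: 5
Ålesund → Drammen → Bergen: 6 + 8 = 14
Ålesund → Trondheim → Bergen: 11 + 18 = 29
Shortest: 5 km.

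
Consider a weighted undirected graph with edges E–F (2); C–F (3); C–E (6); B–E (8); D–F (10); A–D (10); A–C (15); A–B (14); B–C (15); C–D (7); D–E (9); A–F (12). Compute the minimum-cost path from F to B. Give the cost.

Some routes from F to B:
F - C - B: 3 + 15 = 18
F - E - B: 2 + 8 = 10
F - C - D - E - B: 3 + 7 + 9 + 8 = 27
F - C - E - B: 3 + 6 + 8 = 17
F - E - C - B: 2 + 6 + 15 = 23
F - A - B: 12 + 14 = 26
The minimum is 10.

10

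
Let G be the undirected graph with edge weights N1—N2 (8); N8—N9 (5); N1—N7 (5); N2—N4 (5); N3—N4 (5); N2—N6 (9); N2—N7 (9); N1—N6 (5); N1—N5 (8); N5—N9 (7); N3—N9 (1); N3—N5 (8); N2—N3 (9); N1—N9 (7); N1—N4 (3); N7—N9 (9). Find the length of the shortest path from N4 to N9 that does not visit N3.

Checking several routes:
N4 → N1 → N9: 3 + 7 = 10
N4 → N1 → N5 → N9: 3 + 8 + 7 = 18
N4 → N1 → N7 → N9: 3 + 5 + 9 = 17
N4 → N2 → N6 → N1 → N9: 5 + 9 + 5 + 7 = 26
N4 → N2 → N1 → N9: 5 + 8 + 7 = 20
N4 → N2 → N7 → N9: 5 + 9 + 9 = 23
Shortest: 10.

10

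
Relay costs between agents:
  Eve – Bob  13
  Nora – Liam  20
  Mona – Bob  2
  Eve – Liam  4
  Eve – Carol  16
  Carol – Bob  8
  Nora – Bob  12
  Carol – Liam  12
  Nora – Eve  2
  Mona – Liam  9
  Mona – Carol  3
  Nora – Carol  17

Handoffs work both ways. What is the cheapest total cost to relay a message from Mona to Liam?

9

Comparing a few candidate routes:
Mona - Bob - Nora - Eve - Liam: 2 + 12 + 2 + 4 = 20
Mona - Bob - Eve - Liam: 2 + 13 + 4 = 19
Mona - Carol - Liam: 3 + 12 = 15
Mona - Liam: 9
The minimum is 9.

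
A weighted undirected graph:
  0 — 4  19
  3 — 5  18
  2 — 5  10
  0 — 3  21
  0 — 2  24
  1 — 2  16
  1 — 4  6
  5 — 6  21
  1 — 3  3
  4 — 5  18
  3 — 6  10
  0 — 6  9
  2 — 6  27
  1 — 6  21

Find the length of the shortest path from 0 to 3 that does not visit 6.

21

Comparing a few candidate routes:
0 → 2 → 5 → 3: 24 + 10 + 18 = 52
0 → 3: 21
0 → 2 → 1 → 3: 24 + 16 + 3 = 43
0 → 4 → 1 → 3: 19 + 6 + 3 = 28
The minimum is 21.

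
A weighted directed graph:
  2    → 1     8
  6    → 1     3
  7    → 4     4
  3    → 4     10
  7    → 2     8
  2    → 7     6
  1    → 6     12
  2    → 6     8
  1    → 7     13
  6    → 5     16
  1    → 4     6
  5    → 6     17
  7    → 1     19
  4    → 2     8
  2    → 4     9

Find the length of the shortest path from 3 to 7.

24

Routes from 3 to 7:
3-4-2-1-7: 10 + 8 + 8 + 13 = 39
3-4-2-7: 10 + 8 + 6 = 24
3-4-2-6-1-7: 10 + 8 + 8 + 3 + 13 = 42
The minimum is 24.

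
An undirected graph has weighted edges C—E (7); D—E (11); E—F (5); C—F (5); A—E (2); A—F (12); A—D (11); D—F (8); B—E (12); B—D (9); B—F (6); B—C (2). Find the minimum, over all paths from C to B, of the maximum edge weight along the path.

2

A few of the C→B routes:
C-F-B: max(5, 6) = 6
C-B: max(2) = 2
C-E-F-B: max(7, 5, 6) = 7
Smallest bottleneck: 2.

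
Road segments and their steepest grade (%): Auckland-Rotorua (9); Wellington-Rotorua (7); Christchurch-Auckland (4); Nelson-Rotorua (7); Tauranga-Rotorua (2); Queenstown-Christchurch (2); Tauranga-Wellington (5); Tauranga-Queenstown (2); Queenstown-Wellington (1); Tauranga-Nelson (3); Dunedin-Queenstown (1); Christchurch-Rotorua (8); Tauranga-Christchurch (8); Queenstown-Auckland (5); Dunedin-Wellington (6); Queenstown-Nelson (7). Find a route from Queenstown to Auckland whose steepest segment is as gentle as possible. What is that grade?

Comparing a few candidate routes:
Queenstown → Nelson → Rotorua → Christchurch → Auckland: max(7, 7, 8, 4) = 8
Queenstown → Nelson → Rotorua → Wellington → Tauranga → Christchurch → Auckland: max(7, 7, 7, 5, 8, 4) = 8
Queenstown → Auckland: max(5) = 5
Queenstown → Christchurch → Auckland: max(2, 4) = 4
The minimum achievable maximum is 4%.

4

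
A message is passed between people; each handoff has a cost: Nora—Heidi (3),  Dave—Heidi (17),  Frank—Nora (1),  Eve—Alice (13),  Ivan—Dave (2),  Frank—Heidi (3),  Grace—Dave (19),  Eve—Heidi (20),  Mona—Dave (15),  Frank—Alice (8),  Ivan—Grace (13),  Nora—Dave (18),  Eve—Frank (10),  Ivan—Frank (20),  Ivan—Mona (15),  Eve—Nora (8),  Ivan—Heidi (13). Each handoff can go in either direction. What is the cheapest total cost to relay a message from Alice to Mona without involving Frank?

52

Comparing a few candidate routes:
Alice -> Eve -> Nora -> Dave -> Ivan -> Mona: 13 + 8 + 18 + 2 + 15 = 56
Alice -> Eve -> Nora -> Dave -> Mona: 13 + 8 + 18 + 15 = 54
Alice -> Eve -> Nora -> Heidi -> Dave -> Mona: 13 + 8 + 3 + 17 + 15 = 56
Alice -> Eve -> Nora -> Heidi -> Ivan -> Dave -> Mona: 13 + 8 + 3 + 13 + 2 + 15 = 54
Alice -> Eve -> Nora -> Heidi -> Ivan -> Mona: 13 + 8 + 3 + 13 + 15 = 52
The minimum is 52.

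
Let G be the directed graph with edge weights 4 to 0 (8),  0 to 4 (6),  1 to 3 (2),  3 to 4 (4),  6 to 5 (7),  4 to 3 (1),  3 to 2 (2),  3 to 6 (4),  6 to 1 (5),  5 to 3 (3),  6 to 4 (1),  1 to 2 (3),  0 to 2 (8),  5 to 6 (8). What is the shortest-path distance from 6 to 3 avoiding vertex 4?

7

Candidate routes:
6-5-3: 7 + 3 = 10
6-1-3: 5 + 2 = 7
Best route has total 7.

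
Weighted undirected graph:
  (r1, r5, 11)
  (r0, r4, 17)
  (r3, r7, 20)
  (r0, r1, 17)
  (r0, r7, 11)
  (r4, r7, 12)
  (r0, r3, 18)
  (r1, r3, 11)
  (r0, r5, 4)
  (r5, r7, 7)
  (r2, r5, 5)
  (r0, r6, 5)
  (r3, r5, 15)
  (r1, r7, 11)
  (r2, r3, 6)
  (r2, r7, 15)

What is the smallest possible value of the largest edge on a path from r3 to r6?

Checking several routes:
r3 → r2 → r5 → r7 → r0 → r6: max(6, 5, 7, 11, 5) = 11
r3 → r2 → r5 → r0 → r6: max(6, 5, 4, 5) = 6
r3 → r1 → r7 → r5 → r0 → r6: max(11, 11, 7, 4, 5) = 11
r3 → r2 → r5 → r1 → r7 → r0 → r6: max(6, 5, 11, 11, 11, 5) = 11
Best route has worst link 6.

6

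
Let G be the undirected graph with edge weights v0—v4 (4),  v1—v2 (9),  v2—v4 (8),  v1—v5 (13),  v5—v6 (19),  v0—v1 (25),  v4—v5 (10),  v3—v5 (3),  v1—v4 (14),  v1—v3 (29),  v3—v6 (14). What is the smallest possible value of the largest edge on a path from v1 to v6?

14

Some routes from v1 to v6:
v1 -> v5 -> v3 -> v6: max(13, 3, 14) = 14
v1 -> v2 -> v4 -> v5 -> v3 -> v6: max(9, 8, 10, 3, 14) = 14
v1 -> v4 -> v5 -> v3 -> v6: max(14, 10, 3, 14) = 14
v1 -> v4 -> v5 -> v6: max(14, 10, 19) = 19
v1 -> v5 -> v6: max(13, 19) = 19
v1 -> v2 -> v4 -> v5 -> v6: max(9, 8, 10, 19) = 19
Smallest bottleneck: 14.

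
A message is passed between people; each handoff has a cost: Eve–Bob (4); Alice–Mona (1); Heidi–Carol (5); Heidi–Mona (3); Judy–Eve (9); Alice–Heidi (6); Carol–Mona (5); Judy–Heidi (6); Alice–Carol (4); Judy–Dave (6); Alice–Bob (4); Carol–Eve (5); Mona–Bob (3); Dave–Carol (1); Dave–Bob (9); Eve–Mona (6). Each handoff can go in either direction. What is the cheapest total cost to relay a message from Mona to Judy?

9

Some routes from Mona to Judy:
Mona - Heidi - Judy: 3 + 6 = 9
Mona - Heidi - Carol - Dave - Judy: 3 + 5 + 1 + 6 = 15
Mona - Alice - Heidi - Judy: 1 + 6 + 6 = 13
Mona - Alice - Carol - Dave - Judy: 1 + 4 + 1 + 6 = 12
Mona - Carol - Dave - Judy: 5 + 1 + 6 = 12
Best route has total 9.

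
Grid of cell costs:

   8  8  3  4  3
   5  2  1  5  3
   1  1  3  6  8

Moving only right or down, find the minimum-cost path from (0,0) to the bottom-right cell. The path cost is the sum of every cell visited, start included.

Take [0,0] [1,0] [1,1] [1,2] [1,3] [1,4] [2,4] for a total of 8 + 5 + 2 + 1 + 5 + 3 + 8 = 32.

32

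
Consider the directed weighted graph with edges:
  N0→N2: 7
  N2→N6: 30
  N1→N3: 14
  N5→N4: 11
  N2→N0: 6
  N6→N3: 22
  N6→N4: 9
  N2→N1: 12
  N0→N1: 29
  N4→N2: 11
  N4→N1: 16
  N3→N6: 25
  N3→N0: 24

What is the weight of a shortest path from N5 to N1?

27

Candidate routes:
N5 → N4 → N2 → N6 → N3 → N0 → N1: 11 + 11 + 30 + 22 + 24 + 29 = 127
N5 → N4 → N2 → N0 → N1: 11 + 11 + 6 + 29 = 57
N5 → N4 → N2 → N1: 11 + 11 + 12 = 34
N5 → N4 → N1: 11 + 16 = 27
The minimum is 27.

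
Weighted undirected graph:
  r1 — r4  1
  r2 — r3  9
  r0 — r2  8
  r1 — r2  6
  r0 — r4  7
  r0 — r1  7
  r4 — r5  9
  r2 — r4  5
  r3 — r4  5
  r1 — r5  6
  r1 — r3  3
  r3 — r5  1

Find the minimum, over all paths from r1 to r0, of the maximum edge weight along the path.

Some routes from r1 to r0:
r1 → r5 → r3 → r4 → r2 → r0: max(6, 1, 5, 5, 8) = 8
r1 → r0: max(7) = 7
r1 → r2 → r4 → r0: max(6, 5, 7) = 7
r1 → r4 → r0: max(1, 7) = 7
r1 → r5 → r3 → r4 → r0: max(6, 1, 5, 7) = 7
r1 → r3 → r4 → r0: max(3, 5, 7) = 7
Smallest bottleneck: 7.

7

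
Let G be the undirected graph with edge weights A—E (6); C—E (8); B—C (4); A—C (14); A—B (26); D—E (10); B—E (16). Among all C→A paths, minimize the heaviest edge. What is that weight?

Candidate routes:
C → E → A: max(8, 6) = 8
C → A: max(14) = 14
C → B → E → A: max(4, 16, 6) = 16
C → E → B → A: max(8, 16, 26) = 26
C → B → A: max(4, 26) = 26
Smallest bottleneck: 8.

8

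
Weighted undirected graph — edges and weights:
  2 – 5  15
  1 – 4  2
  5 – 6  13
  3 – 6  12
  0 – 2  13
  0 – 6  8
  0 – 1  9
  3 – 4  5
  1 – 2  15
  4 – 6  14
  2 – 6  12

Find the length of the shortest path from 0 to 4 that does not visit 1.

22

A few of the 0→4 routes:
0 - 6 - 3 - 4: 8 + 12 + 5 = 25
0 - 2 - 5 - 6 - 4: 13 + 15 + 13 + 14 = 55
0 - 2 - 6 - 4: 13 + 12 + 14 = 39
0 - 2 - 6 - 3 - 4: 13 + 12 + 12 + 5 = 42
0 - 6 - 4: 8 + 14 = 22
The minimum is 22.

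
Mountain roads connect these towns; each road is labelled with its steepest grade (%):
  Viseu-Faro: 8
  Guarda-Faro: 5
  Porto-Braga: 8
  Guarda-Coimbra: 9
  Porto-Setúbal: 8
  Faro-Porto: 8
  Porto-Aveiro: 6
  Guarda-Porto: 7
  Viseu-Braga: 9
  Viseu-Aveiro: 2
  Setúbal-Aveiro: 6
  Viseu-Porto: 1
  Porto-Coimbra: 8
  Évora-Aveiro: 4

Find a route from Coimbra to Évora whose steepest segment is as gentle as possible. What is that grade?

8

Comparing a few candidate routes:
Coimbra → Porto → Setúbal → Aveiro → Évora: max(8, 8, 6, 4) = 8
Coimbra → Porto → Faro → Viseu → Aveiro → Évora: max(8, 8, 8, 2, 4) = 8
Coimbra → Porto → Viseu → Aveiro → Évora: max(8, 1, 2, 4) = 8
Coimbra → Porto → Aveiro → Évora: max(8, 6, 4) = 8
Coimbra → Porto → Guarda → Faro → Viseu → Aveiro → Évora: max(8, 7, 5, 8, 2, 4) = 8
Coimbra → Guarda → Porto → Braga → Viseu → Aveiro → Évora: max(9, 7, 8, 9, 2, 4) = 9
Best route has worst link 8%.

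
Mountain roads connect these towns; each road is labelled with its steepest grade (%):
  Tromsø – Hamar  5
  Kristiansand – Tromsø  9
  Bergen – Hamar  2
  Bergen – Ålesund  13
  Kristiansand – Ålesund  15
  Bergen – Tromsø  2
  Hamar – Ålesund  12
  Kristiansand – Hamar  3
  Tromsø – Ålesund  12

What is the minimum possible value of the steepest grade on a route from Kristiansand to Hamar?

Some routes from Kristiansand to Hamar:
Kristiansand -> Tromsø -> Bergen -> Hamar: max(9, 2, 2) = 9
Kristiansand -> Tromsø -> Hamar: max(9, 5) = 9
Kristiansand -> Hamar: max(3) = 3
Smallest bottleneck: 3%.

3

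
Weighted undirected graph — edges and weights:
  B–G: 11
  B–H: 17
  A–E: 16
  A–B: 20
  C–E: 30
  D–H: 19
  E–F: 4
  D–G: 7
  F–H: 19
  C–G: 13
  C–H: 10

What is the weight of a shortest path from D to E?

A few of the D→E routes:
D-G-B-A-E: 7 + 11 + 20 + 16 = 54
D-G-B-H-F-E: 7 + 11 + 17 + 19 + 4 = 58
D-G-C-H-F-E: 7 + 13 + 10 + 19 + 4 = 53
D-H-F-E: 19 + 19 + 4 = 42
D-G-C-E: 7 + 13 + 30 = 50
The minimum is 42.

42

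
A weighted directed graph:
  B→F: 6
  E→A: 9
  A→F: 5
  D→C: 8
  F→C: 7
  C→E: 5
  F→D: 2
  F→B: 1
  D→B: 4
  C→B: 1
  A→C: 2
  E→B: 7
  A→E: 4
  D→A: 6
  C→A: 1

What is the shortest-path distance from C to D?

Paths from C to D:
C-A-E-B-F-D: 1 + 4 + 7 + 6 + 2 = 20
C-A-F-D: 1 + 5 + 2 = 8
C-B-F-D: 1 + 6 + 2 = 9
C-E-B-F-D: 5 + 7 + 6 + 2 = 20
C-E-A-F-D: 5 + 9 + 5 + 2 = 21
Best route has total 8.

8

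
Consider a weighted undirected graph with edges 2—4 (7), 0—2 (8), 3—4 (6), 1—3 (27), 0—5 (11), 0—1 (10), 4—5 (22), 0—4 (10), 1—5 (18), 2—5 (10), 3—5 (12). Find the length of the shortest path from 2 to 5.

10

Some routes from 2 to 5:
2 -> 4 -> 3 -> 5: 7 + 6 + 12 = 25
2 -> 0 -> 5: 8 + 11 = 19
2 -> 5: 10
2 -> 4 -> 0 -> 5: 7 + 10 + 11 = 28
Best route has total 10.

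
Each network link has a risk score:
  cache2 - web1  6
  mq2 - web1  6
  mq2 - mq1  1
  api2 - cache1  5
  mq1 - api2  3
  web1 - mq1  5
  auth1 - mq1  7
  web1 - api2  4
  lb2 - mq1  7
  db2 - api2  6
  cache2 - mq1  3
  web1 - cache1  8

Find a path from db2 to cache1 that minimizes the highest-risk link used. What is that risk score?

6

Routes from db2 to cache1:
db2 - api2 - mq1 - cache2 - web1 - cache1: max(6, 3, 3, 6, 8) = 8
db2 - api2 - web1 - cache1: max(6, 4, 8) = 8
db2 - api2 - mq1 - web1 - cache1: max(6, 3, 5, 8) = 8
db2 - api2 - mq1 - mq2 - web1 - cache1: max(6, 3, 1, 6, 8) = 8
db2 - api2 - cache1: max(6, 5) = 6
Best route has worst link 6.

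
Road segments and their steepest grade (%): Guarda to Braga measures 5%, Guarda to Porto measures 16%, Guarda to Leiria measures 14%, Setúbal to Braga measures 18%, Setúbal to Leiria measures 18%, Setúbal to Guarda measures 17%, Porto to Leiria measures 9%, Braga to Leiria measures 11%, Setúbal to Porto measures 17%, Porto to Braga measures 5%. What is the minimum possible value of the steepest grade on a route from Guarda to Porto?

5

Checking several routes:
Guarda → Braga → Porto: max(5, 5) = 5
Guarda → Porto: max(16) = 16
Guarda → Leiria → Braga → Porto: max(14, 11, 5) = 14
Guarda → Leiria → Porto: max(14, 9) = 14
Guarda → Setúbal → Porto: max(17, 17) = 17
Guarda → Braga → Leiria → Porto: max(5, 11, 9) = 11
The minimum achievable maximum is 5%.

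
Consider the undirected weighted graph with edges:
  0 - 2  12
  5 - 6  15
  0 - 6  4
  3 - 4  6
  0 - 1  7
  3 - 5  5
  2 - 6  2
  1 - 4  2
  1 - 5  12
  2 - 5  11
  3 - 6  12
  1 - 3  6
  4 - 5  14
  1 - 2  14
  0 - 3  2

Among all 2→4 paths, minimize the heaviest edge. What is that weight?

6

A few of the 2→4 routes:
2 -> 5 -> 3 -> 0 -> 1 -> 4: max(11, 5, 2, 7, 2) = 11
2 -> 6 -> 0 -> 1 -> 4: max(2, 4, 7, 2) = 7
2 -> 6 -> 0 -> 3 -> 4: max(2, 4, 2, 6) = 6
2 -> 6 -> 0 -> 3 -> 1 -> 4: max(2, 4, 2, 6, 2) = 6
2 -> 6 -> 0 -> 1 -> 3 -> 4: max(2, 4, 7, 6, 6) = 7
Smallest bottleneck: 6.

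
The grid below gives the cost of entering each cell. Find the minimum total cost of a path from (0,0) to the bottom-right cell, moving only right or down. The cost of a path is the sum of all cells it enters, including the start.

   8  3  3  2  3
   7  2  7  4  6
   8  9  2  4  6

30

Path (0,0) → (0,1) → (0,2) → (0,3) → (1,3) → (2,3) → (2,4): 8 + 3 + 3 + 2 + 4 + 4 + 6 = 30.
(Top row then right column would cost 31.)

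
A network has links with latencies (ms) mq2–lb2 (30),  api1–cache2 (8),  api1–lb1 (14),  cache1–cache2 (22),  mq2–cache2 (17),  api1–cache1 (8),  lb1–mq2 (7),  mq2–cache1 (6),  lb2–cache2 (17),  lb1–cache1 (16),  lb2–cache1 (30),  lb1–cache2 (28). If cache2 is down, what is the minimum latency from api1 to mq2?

14

A few of the api1→mq2 routes:
api1 → cache1 → lb1 → mq2: 8 + 16 + 7 = 31
api1 → lb1 → cache1 → mq2: 14 + 16 + 6 = 36
api1 → lb1 → mq2: 14 + 7 = 21
api1 → cache1 → mq2: 8 + 6 = 14
Shortest: 14 ms.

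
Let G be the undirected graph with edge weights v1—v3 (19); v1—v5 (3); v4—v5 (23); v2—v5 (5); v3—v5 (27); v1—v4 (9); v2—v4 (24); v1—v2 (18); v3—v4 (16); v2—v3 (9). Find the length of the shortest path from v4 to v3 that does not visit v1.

Checking several routes:
v4→v2→v3: 24 + 9 = 33
v4→v3: 16
v4→v5→v2→v3: 23 + 5 + 9 = 37
Best route has total 16.

16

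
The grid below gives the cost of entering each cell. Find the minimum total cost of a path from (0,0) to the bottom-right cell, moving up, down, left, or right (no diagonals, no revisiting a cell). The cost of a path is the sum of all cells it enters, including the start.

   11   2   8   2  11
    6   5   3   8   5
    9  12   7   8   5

39

One optimal route is (0,0)→(0,1)→(1,1)→(1,2)→(1,3)→(1,4)→(2,4).
Its cost is 11 + 2 + 5 + 3 + 8 + 5 + 5 = 39.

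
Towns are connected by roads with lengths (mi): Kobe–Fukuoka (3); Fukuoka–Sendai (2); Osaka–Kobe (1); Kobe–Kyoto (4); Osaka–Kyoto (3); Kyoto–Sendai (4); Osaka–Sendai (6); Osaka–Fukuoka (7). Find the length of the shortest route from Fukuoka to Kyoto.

A few of the Fukuoka→Kyoto routes:
Fukuoka-Sendai-Kyoto: 2 + 4 = 6
Fukuoka-Kobe-Osaka-Kyoto: 3 + 1 + 3 = 7
Fukuoka-Kobe-Kyoto: 3 + 4 = 7
The minimum is 6 mi.

6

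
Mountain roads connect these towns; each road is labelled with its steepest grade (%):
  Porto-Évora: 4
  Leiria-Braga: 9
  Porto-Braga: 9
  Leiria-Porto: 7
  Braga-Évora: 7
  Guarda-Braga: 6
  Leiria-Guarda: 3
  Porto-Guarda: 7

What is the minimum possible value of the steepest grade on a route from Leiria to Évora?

Some routes from Leiria to Évora:
Leiria-Porto-Guarda-Braga-Évora: max(7, 7, 6, 7) = 7
Leiria-Guarda-Porto-Évora: max(3, 7, 4) = 7
Leiria-Guarda-Braga-Évora: max(3, 6, 7) = 7
Leiria-Porto-Évora: max(7, 4) = 7
The minimum achievable maximum is 7%.

7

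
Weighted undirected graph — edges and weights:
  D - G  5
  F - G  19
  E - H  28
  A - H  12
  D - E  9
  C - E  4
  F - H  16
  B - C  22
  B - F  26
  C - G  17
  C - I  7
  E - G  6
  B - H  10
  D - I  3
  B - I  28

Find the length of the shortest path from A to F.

Some routes from A to F:
A-H-F: 12 + 16 = 28
A-H-B-F: 12 + 10 + 26 = 48
A-H-E-G-F: 12 + 28 + 6 + 19 = 65
A-H-B-C-E-G-F: 12 + 10 + 22 + 4 + 6 + 19 = 73
Shortest: 28.

28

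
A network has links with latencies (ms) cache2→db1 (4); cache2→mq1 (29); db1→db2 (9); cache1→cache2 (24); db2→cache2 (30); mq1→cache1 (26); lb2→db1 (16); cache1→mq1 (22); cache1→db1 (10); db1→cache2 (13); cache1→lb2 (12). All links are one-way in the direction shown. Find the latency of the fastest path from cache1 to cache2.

23

A few of the cache1→cache2 routes:
cache1-cache2: 24
cache1-db1-cache2: 10 + 13 = 23
cache1-lb2-db1-cache2: 12 + 16 + 13 = 41
The minimum is 23 ms.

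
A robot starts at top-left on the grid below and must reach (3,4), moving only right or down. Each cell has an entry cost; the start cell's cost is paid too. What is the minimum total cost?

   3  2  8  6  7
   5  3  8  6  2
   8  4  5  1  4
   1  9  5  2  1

21

Path r0c0→r0c1→r1c1→r2c1→r2c2→r2c3→r3c3→r3c4: 3 + 2 + 3 + 4 + 5 + 1 + 2 + 1 = 21.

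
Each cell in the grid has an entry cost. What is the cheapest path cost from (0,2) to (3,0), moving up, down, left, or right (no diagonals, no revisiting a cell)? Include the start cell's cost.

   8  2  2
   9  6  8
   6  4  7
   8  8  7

Cheapest: (0,2)→(0,1)→(1,1)→(2,1)→(2,0)→(3,0)
  2 + 2 + 6 + 4 + 6 + 8 = 28

28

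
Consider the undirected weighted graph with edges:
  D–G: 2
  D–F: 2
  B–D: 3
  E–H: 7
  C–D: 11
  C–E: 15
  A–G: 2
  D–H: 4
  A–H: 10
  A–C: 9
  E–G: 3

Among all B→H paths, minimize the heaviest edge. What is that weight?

4

Checking several routes:
B → D → G → A → H: max(3, 2, 2, 10) = 10
B → D → H: max(3, 4) = 4
B → D → C → A → H: max(3, 11, 9, 10) = 11
B → D → G → E → H: max(3, 2, 3, 7) = 7
Smallest bottleneck: 4.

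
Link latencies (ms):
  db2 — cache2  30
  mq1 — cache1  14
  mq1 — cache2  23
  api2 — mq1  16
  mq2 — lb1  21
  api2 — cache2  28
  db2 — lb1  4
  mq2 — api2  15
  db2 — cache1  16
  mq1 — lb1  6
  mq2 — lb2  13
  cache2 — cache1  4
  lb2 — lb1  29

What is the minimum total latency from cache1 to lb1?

Checking several routes:
cache1→cache2→mq1→lb1: 4 + 23 + 6 = 33
cache1→mq1→lb1: 14 + 6 = 20
cache1→cache2→db2→lb1: 4 + 30 + 4 = 38
cache1→db2→lb1: 16 + 4 = 20
cache1→cache2→api2→mq1→lb1: 4 + 28 + 16 + 6 = 54
The minimum is 20 ms.

20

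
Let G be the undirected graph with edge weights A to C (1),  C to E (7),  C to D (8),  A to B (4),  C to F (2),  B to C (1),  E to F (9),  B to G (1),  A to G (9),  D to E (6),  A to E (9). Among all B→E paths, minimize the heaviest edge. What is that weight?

Some routes from B to E:
B-C-D-E: max(1, 8, 6) = 8
B-A-C-D-E: max(4, 1, 8, 6) = 8
B-C-E: max(1, 7) = 7
B-A-C-E: max(4, 1, 7) = 7
B-A-E: max(4, 9) = 9
B-A-C-F-E: max(4, 1, 2, 9) = 9
The minimum achievable maximum is 7.

7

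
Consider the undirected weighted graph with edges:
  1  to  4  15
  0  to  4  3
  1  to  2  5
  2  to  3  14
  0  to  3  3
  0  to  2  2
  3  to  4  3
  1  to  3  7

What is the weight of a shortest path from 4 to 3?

3

A few of the 4→3 routes:
4-3: 3
4-0-3: 3 + 3 = 6
4-0-2-1-3: 3 + 2 + 5 + 7 = 17
4-1-3: 15 + 7 = 22
4-0-2-3: 3 + 2 + 14 = 19
4-1-2-0-3: 15 + 5 + 2 + 3 = 25
The minimum is 3.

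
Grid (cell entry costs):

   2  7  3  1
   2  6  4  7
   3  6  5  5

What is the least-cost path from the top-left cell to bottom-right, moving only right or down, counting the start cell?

One optimal route is [0,0] [1,0] [2,0] [2,1] [2,2] [2,3].
Its cost is 2 + 2 + 3 + 6 + 5 + 5 = 23.

23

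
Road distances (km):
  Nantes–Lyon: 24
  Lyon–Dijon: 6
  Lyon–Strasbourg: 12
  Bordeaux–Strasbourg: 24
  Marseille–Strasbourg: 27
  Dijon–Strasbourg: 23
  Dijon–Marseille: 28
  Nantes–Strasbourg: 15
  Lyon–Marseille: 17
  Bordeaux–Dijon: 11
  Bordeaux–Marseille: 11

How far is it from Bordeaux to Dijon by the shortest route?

Some routes from Bordeaux to Dijon:
Bordeaux→Marseille→Dijon: 11 + 28 = 39
Bordeaux→Marseille→Lyon→Dijon: 11 + 17 + 6 = 34
Bordeaux→Dijon: 11
The minimum is 11 km.

11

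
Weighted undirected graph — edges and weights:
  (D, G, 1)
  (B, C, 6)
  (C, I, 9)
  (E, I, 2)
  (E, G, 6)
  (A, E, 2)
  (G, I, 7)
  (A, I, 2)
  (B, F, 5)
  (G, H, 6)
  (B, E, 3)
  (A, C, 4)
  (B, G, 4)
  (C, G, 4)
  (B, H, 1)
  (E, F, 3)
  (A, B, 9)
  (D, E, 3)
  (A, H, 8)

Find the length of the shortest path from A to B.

5

Some routes from A to B:
A - E - D - G - B: 2 + 3 + 1 + 4 = 10
A - E - B: 2 + 3 = 5
A - B: 9
A - I - E - B: 2 + 2 + 3 = 7
A - H - B: 8 + 1 = 9
The minimum is 5.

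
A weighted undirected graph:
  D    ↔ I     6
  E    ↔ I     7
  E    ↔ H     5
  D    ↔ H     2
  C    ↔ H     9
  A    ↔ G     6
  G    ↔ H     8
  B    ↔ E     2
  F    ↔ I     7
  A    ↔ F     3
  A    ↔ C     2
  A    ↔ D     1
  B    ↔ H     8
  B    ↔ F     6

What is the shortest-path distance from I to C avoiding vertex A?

A few of the I→C routes:
I→E→B→H→C: 7 + 2 + 8 + 9 = 26
I→D→H→C: 6 + 2 + 9 = 17
I→F→B→E→H→C: 7 + 6 + 2 + 5 + 9 = 29
I→E→H→C: 7 + 5 + 9 = 21
The minimum is 17.

17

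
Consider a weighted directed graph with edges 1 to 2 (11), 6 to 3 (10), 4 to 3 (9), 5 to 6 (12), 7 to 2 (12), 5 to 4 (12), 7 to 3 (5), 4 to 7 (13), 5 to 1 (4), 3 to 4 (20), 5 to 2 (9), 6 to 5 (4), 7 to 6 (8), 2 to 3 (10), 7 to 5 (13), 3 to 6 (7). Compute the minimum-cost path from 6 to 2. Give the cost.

A few of the 6→2 routes:
6-5-1-2: 4 + 4 + 11 = 19
6-3-4-7-2: 10 + 20 + 13 + 12 = 55
6-5-4-7-2: 4 + 12 + 13 + 12 = 41
6-5-2: 4 + 9 = 13
Shortest: 13.

13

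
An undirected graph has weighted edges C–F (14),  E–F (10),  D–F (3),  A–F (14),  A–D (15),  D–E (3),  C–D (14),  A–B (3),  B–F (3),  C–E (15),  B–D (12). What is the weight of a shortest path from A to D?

9

Some routes from A to D:
A→D: 15
A→B→F→D: 3 + 3 + 3 = 9
A→B→D: 3 + 12 = 15
Shortest: 9.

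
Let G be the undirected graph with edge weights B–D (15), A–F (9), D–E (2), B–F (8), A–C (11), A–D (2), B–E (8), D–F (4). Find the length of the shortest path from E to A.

Checking several routes:
E → D → F → A: 2 + 4 + 9 = 15
E → B → F → D → A: 8 + 8 + 4 + 2 = 22
E → B → D → A: 8 + 15 + 2 = 25
E → D → A: 2 + 2 = 4
Shortest: 4.

4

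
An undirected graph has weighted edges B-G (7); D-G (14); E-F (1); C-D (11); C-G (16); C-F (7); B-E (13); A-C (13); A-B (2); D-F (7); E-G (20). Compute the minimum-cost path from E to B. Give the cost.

Some routes from E to B:
E-B: 13
E-G-B: 20 + 7 = 27
E-F-C-A-B: 1 + 7 + 13 + 2 = 23
The minimum is 13.

13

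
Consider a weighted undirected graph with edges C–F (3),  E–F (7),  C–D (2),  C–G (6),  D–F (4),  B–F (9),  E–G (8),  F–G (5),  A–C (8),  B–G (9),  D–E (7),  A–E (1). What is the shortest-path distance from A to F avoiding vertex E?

11

Checking several routes:
A - C - F: 8 + 3 = 11
A - C - D - F: 8 + 2 + 4 = 14
A - C - G - F: 8 + 6 + 5 = 19
Shortest: 11.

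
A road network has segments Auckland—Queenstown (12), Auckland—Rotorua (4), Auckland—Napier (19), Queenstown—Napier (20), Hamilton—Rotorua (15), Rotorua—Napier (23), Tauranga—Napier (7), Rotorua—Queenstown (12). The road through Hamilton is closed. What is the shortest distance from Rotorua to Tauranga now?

30

Comparing a few candidate routes:
Rotorua→Queenstown→Napier→Tauranga: 12 + 20 + 7 = 39
Rotorua→Napier→Tauranga: 23 + 7 = 30
Rotorua→Auckland→Queenstown→Napier→Tauranga: 4 + 12 + 20 + 7 = 43
Rotorua→Auckland→Napier→Tauranga: 4 + 19 + 7 = 30
The minimum is 30 mi.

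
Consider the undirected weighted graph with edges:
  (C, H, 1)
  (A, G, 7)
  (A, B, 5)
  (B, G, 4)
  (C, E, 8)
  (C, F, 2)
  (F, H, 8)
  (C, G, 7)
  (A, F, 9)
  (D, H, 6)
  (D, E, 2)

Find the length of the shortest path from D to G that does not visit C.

30

Paths from D to G avoiding C:
D→H→F→A→G: 6 + 8 + 9 + 7 = 30
D→H→F→A→B→G: 6 + 8 + 9 + 5 + 4 = 32
The minimum is 30.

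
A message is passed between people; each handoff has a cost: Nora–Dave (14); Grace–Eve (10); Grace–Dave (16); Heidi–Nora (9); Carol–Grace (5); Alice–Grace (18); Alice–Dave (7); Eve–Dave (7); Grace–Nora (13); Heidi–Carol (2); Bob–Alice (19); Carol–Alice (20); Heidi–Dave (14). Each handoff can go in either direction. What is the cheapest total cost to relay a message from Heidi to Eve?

17

Some routes from Heidi to Eve:
Heidi -> Dave -> Eve: 14 + 7 = 21
Heidi -> Nora -> Grace -> Eve: 9 + 13 + 10 = 32
Heidi -> Nora -> Dave -> Eve: 9 + 14 + 7 = 30
Heidi -> Carol -> Grace -> Eve: 2 + 5 + 10 = 17
Heidi -> Carol -> Grace -> Dave -> Eve: 2 + 5 + 16 + 7 = 30
Heidi -> Carol -> Alice -> Dave -> Eve: 2 + 20 + 7 + 7 = 36
The minimum is 17.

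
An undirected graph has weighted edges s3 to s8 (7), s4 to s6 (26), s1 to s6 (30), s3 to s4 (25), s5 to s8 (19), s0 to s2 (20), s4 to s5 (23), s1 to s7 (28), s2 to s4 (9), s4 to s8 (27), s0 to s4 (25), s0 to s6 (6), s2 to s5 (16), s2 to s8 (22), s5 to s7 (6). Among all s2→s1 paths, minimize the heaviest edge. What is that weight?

A few of the s2→s1 routes:
s2-s0-s6-s4-s5-s7-s1: max(20, 6, 26, 23, 6, 28) = 28
s2-s8-s5-s7-s1: max(22, 19, 6, 28) = 28
s2-s0-s6-s4-s8-s5-s7-s1: max(20, 6, 26, 27, 19, 6, 28) = 28
s2-s0-s6-s4-s3-s8-s5-s7-s1: max(20, 6, 26, 25, 7, 19, 6, 28) = 28
s2-s8-s3-s4-s5-s7-s1: max(22, 7, 25, 23, 6, 28) = 28
s2-s8-s4-s5-s7-s1: max(22, 27, 23, 6, 28) = 28
Smallest bottleneck: 28.

28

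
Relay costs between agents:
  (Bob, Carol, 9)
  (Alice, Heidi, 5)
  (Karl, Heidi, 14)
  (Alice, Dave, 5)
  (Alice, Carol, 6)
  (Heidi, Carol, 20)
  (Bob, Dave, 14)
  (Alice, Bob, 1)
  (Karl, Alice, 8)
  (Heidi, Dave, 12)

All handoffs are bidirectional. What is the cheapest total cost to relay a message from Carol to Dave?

11

Checking several routes:
Carol -> Bob -> Alice -> Dave: 9 + 1 + 5 = 15
Carol -> Alice -> Heidi -> Dave: 6 + 5 + 12 = 23
Carol -> Alice -> Dave: 6 + 5 = 11
Carol -> Alice -> Bob -> Dave: 6 + 1 + 14 = 21
Shortest: 11.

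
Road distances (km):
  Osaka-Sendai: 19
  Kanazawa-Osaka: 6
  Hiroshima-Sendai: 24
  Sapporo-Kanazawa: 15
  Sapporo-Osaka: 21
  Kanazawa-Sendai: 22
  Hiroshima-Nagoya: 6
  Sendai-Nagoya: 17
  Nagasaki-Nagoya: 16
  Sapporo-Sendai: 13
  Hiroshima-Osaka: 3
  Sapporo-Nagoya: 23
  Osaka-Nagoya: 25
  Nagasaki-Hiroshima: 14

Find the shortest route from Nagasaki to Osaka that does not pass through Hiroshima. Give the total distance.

Comparing a few candidate routes:
Nagasaki → Nagoya → Sendai → Osaka: 16 + 17 + 19 = 52
Nagasaki → Nagoya → Osaka: 16 + 25 = 41
Nagasaki → Nagoya → Sapporo → Osaka: 16 + 23 + 21 = 60
Best route has total 41 km.

41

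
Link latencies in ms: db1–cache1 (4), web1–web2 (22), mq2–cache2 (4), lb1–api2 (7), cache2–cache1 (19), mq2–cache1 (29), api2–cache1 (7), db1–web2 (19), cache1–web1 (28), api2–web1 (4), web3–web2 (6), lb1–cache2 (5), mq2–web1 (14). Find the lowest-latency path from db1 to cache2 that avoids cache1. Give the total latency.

57

Routes from db1 to cache2 avoiding cache1:
db1 - web2 - web1 - api2 - lb1 - cache2: 19 + 22 + 4 + 7 + 5 = 57
db1 - web2 - web1 - mq2 - cache2: 19 + 22 + 14 + 4 = 59
Best route has total 57 ms.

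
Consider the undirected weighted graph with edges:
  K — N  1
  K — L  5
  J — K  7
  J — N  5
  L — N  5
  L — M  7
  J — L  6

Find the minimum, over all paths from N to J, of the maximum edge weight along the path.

5

Comparing a few candidate routes:
N-J: max(5) = 5
N-K-L-J: max(1, 5, 6) = 6
N-L-J: max(5, 6) = 6
Smallest bottleneck: 5.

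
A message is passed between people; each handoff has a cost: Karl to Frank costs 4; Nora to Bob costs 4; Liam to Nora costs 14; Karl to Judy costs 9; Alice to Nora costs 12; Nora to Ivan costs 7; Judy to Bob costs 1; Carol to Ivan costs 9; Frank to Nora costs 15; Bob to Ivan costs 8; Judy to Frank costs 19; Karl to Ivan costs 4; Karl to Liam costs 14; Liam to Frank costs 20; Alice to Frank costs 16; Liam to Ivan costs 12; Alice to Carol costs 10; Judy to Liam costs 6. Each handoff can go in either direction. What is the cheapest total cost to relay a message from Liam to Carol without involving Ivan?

A few of the Liam→Carol routes:
Liam → Judy → Bob → Nora → Alice → Carol: 6 + 1 + 4 + 12 + 10 = 33
Liam → Nora → Alice → Carol: 14 + 12 + 10 = 36
Liam → Karl → Frank → Alice → Carol: 14 + 4 + 16 + 10 = 44
Liam → Judy → Karl → Frank → Alice → Carol: 6 + 9 + 4 + 16 + 10 = 45
The minimum is 33.

33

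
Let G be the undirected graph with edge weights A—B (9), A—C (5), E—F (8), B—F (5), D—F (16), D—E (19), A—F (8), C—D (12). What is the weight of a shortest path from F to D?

16

Routes from F to D:
F → A → C → D: 8 + 5 + 12 = 25
F → B → A → C → D: 5 + 9 + 5 + 12 = 31
F → D: 16
F → E → D: 8 + 19 = 27
Best route has total 16.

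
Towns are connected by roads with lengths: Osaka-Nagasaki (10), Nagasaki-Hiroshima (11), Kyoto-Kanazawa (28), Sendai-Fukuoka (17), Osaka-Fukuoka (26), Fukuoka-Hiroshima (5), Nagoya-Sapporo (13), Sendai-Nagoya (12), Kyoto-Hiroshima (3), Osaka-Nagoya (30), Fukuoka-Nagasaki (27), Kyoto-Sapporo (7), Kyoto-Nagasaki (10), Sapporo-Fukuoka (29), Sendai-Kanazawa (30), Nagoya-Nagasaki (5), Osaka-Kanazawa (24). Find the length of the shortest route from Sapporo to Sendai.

Some routes from Sapporo to Sendai:
Sapporo → Kyoto → Hiroshima → Nagasaki → Nagoya → Sendai: 7 + 3 + 11 + 5 + 12 = 38
Sapporo → Nagoya → Sendai: 13 + 12 = 25
Sapporo → Kyoto → Hiroshima → Fukuoka → Sendai: 7 + 3 + 5 + 17 = 32
Sapporo → Kyoto → Nagasaki → Nagoya → Sendai: 7 + 10 + 5 + 12 = 34
Sapporo → Fukuoka → Sendai: 29 + 17 = 46
The minimum is 25.

25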